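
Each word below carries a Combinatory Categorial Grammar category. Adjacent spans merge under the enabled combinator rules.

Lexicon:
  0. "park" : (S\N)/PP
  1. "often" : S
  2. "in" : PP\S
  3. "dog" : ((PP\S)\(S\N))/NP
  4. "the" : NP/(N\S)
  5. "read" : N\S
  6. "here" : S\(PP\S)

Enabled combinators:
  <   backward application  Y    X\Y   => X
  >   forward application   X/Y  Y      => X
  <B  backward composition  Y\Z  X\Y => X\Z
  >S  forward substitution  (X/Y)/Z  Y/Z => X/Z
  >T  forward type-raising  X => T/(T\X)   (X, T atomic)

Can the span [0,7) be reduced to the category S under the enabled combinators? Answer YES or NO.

[0,7] S   <
  [0,6] PP\S   <
    [0,3] S\N   >
      [0,1] "park" : (S\N)/PP
      [1,3] PP   >
        [1,2] PP/(PP\S)   >T
          [1,2] "often" : S
        [2,3] "in" : PP\S
    [3,6] (PP\S)\(S\N)   >
      [3,4] "dog" : ((PP\S)\(S\N))/NP
      [4,6] NP   >
        [4,5] "the" : NP/(N\S)
        [5,6] "read" : N\S
  [6,7] "here" : S\(PP\S)

YES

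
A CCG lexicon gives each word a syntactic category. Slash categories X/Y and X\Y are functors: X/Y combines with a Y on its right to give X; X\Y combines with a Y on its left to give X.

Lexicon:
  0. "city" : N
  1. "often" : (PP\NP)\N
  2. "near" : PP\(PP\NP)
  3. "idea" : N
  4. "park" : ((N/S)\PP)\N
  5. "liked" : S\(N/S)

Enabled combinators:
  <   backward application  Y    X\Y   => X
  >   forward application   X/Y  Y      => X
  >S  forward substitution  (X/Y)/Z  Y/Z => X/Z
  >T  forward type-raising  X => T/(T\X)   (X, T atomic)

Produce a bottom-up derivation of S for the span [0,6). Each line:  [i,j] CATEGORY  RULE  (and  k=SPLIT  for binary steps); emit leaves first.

[0,1] N  lex  "city"
[1,2] (PP\NP)\N  lex  "often"
[0,2] PP\NP  <  k=1
[2,3] PP\(PP\NP)  lex  "near"
[0,3] PP  <  k=2
[3,4] N  lex  "idea"
[4,5] ((N/S)\PP)\N  lex  "park"
[3,5] (N/S)\PP  <  k=4
[0,5] N/S  <  k=3
[5,6] S\(N/S)  lex  "liked"
[0,6] S  <  k=5

[0,6] S   <
  [0,5] N/S   <
    [0,3] PP   <
      [0,2] PP\NP   <
        [0,1] "city" : N
        [1,2] "often" : (PP\NP)\N
      [2,3] "near" : PP\(PP\NP)
    [3,5] (N/S)\PP   <
      [3,4] "idea" : N
      [4,5] "park" : ((N/S)\PP)\N
  [5,6] "liked" : S\(N/S)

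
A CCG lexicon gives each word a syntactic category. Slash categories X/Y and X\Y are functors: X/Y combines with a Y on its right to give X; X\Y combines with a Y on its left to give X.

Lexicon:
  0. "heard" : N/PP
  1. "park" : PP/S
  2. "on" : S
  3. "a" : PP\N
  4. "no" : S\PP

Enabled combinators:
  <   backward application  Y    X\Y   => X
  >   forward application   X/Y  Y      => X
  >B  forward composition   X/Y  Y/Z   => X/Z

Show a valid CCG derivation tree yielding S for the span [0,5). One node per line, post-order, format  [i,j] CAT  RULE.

[0,1] N/PP  lex  "heard"
[1,2] PP/S  lex  "park"
[0,2] N/S  >B  k=1
[2,3] S  lex  "on"
[0,3] N  >  k=2
[3,4] PP\N  lex  "a"
[0,4] PP  <  k=3
[4,5] S\PP  lex  "no"
[0,5] S  <  k=4

[0,5] S   <
  [0,4] PP   <
    [0,3] N   >
      [0,2] N/S   >B
        [0,1] "heard" : N/PP
        [1,2] "park" : PP/S
      [2,3] "on" : S
    [3,4] "a" : PP\N
  [4,5] "no" : S\PP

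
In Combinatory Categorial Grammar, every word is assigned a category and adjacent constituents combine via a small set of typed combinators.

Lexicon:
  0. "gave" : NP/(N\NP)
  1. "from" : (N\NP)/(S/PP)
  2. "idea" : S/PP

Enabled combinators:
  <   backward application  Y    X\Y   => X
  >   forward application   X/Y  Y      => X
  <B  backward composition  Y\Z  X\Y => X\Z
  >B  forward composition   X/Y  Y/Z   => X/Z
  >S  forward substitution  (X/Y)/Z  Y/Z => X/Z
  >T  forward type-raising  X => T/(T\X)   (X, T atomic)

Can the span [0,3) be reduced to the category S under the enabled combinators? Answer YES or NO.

NP/(N\NP) (N\NP)/(S/PP) S/PP
CKY chart[0,3] = {N/(N\NP), NP, NP/(NP\NP), PP/(PP\NP), S/(S\NP)}; S ∉ chart

NO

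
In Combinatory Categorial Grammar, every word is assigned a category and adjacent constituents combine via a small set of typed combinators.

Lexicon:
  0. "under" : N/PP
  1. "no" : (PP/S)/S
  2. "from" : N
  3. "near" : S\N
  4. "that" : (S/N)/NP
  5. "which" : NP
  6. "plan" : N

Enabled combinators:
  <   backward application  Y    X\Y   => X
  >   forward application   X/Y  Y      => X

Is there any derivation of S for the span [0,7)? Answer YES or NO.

N/PP (PP/S)/S N S\N (S/N)/NP NP N
CKY chart[0,7] = {N}; S ∉ chart

NO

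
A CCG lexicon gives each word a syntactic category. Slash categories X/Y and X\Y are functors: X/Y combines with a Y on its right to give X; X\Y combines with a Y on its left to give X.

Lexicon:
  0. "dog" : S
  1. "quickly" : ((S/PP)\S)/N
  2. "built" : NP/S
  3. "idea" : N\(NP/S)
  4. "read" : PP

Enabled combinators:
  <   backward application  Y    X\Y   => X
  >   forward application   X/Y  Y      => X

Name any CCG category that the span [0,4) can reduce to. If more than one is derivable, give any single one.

[0,5] S   >
  [0,4] S/PP   <
    [0,1] "dog" : S
    [1,4] (S/PP)\S   >
      [1,2] "quickly" : ((S/PP)\S)/N
      [2,4] N   <
        [2,3] "built" : NP/S
        [3,4] "idea" : N\(NP/S)
  [4,5] "read" : PP

S/PP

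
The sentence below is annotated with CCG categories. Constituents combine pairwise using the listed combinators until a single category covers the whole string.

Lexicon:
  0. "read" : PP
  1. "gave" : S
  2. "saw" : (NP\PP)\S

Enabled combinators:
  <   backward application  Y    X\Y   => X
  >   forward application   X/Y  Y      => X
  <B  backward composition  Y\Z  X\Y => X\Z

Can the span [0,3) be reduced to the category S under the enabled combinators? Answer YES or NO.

PP S (NP\PP)\S
CKY chart[0,3] = {NP}; S ∉ chart

NO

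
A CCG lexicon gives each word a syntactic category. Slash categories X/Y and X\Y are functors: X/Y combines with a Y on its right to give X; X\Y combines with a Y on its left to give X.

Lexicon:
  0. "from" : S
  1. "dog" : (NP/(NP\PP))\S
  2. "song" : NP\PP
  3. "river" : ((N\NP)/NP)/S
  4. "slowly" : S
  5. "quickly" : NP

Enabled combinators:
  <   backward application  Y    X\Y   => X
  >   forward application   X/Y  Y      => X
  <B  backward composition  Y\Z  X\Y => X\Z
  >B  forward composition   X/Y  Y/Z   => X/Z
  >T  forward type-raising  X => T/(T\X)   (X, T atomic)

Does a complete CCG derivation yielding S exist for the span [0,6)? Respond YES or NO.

NO

S (NP/(NP\PP))\S NP\PP ((N\NP)/NP)/S S NP
CKY chart[0,6] = {N, N/(NP\NP), N/(N\N), NP/(NP\N), PP/(PP\N), S/(S\N)}; S ∉ chart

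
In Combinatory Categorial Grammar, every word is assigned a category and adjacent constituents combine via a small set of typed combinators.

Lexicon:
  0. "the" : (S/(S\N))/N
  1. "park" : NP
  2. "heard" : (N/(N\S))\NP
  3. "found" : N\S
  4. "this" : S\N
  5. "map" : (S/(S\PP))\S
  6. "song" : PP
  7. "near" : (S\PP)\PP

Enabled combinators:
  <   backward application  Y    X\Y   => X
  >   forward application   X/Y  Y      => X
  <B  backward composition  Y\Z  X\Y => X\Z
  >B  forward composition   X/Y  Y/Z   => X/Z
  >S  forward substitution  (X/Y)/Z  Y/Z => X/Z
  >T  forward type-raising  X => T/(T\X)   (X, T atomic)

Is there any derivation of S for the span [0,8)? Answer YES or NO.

[0,8] S   >
  [0,6] S/(S\PP)   <
    [0,5] S   >
      [0,4] S/(S\N)   >
        [0,1] "the" : (S/(S\N))/N
        [1,4] N   >
          [1,3] N/(N\S)   <
            [1,2] "park" : NP
            [2,3] "heard" : (N/(N\S))\NP
          [3,4] "found" : N\S
      [4,5] "this" : S\N
    [5,6] "map" : (S/(S\PP))\S
  [6,8] S\PP   <
    [6,7] "song" : PP
    [7,8] "near" : (S\PP)\PP

YES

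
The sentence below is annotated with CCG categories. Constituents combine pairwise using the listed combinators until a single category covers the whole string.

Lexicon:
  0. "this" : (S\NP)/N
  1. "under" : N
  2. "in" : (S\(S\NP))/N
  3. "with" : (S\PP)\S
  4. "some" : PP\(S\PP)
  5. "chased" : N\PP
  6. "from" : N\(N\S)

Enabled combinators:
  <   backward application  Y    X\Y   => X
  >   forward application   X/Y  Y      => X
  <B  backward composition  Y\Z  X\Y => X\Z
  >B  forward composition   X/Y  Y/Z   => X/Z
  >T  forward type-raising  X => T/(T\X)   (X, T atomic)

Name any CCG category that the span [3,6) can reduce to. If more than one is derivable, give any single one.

[0,7] S   <
  [0,2] S\NP   >
    [0,1] "this" : (S\NP)/N
    [1,2] "under" : N
  [2,7] S\(S\NP)   >
    [2,3] "in" : (S\(S\NP))/N
    [3,7] N   <
      [3,6] N\S   <B
        [3,5] PP\S   <B
          [3,4] "with" : (S\PP)\S
          [4,5] "some" : PP\(S\PP)
        [5,6] "chased" : N\PP
      [6,7] "from" : N\(N\S)

N\S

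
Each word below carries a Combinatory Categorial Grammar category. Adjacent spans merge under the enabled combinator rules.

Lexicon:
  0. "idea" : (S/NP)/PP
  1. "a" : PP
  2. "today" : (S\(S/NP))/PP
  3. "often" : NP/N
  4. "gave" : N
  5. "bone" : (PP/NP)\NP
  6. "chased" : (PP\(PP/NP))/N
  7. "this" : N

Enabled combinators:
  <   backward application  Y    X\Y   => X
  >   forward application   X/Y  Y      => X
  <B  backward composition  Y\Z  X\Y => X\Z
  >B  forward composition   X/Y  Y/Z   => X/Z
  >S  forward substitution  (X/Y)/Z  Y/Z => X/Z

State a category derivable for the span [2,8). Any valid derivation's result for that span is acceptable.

S\(S/NP)

[0,8] S   <
  [0,2] S/NP   >
    [0,1] "idea" : (S/NP)/PP
    [1,2] "a" : PP
  [2,8] S\(S/NP)   >
    [2,3] "today" : (S\(S/NP))/PP
    [3,8] PP   <
      [3,5] NP   >
        [3,4] "often" : NP/N
        [4,5] "gave" : N
      [5,8] PP\NP   <B
        [5,6] "bone" : (PP/NP)\NP
        [6,8] PP\(PP/NP)   >
          [6,7] "chased" : (PP\(PP/NP))/N
          [7,8] "this" : N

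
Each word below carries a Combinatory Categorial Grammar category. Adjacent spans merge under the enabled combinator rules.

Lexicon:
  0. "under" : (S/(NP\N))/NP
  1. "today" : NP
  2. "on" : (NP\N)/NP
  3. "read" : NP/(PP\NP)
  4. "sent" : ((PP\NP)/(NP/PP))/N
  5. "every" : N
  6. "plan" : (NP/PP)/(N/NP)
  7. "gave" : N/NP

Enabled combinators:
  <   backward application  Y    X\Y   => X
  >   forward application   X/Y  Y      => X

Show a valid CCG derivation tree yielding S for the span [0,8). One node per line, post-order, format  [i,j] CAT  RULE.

[0,8] S   >
  [0,2] S/(NP\N)   >
    [0,1] "under" : (S/(NP\N))/NP
    [1,2] "today" : NP
  [2,8] NP\N   >
    [2,3] "on" : (NP\N)/NP
    [3,8] NP   >
      [3,4] "read" : NP/(PP\NP)
      [4,8] PP\NP   >
        [4,6] (PP\NP)/(NP/PP)   >
          [4,5] "sent" : ((PP\NP)/(NP/PP))/N
          [5,6] "every" : N
        [6,8] NP/PP   >
          [6,7] "plan" : (NP/PP)/(N/NP)
          [7,8] "gave" : N/NP

[0,1] (S/(NP\N))/NP  lex  "under"
[1,2] NP  lex  "today"
[0,2] S/(NP\N)  >  k=1
[2,3] (NP\N)/NP  lex  "on"
[3,4] NP/(PP\NP)  lex  "read"
[4,5] ((PP\NP)/(NP/PP))/N  lex  "sent"
[5,6] N  lex  "every"
[4,6] (PP\NP)/(NP/PP)  >  k=5
[6,7] (NP/PP)/(N/NP)  lex  "plan"
[7,8] N/NP  lex  "gave"
[6,8] NP/PP  >  k=7
[4,8] PP\NP  >  k=6
[3,8] NP  >  k=4
[2,8] NP\N  >  k=3
[0,8] S  >  k=2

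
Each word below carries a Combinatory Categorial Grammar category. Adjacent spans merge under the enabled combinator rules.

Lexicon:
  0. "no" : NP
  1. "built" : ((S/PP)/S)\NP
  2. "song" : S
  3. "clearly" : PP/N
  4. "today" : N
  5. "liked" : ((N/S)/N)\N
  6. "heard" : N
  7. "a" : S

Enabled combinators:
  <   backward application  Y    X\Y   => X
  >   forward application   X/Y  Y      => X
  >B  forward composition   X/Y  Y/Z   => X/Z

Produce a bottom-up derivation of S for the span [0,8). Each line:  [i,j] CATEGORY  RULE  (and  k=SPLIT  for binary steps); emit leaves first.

[0,1] NP  lex  "no"
[1,2] ((S/PP)/S)\NP  lex  "built"
[0,2] (S/PP)/S  <  k=1
[2,3] S  lex  "song"
[0,3] S/PP  >  k=2
[3,4] PP/N  lex  "clearly"
[4,5] N  lex  "today"
[5,6] ((N/S)/N)\N  lex  "liked"
[4,6] (N/S)/N  <  k=5
[6,7] N  lex  "heard"
[4,7] N/S  >  k=6
[7,8] S  lex  "a"
[4,8] N  >  k=7
[3,8] PP  >  k=4
[0,8] S  >  k=3

[0,8] S   >
  [0,3] S/PP   >
    [0,2] (S/PP)/S   <
      [0,1] "no" : NP
      [1,2] "built" : ((S/PP)/S)\NP
    [2,3] "song" : S
  [3,8] PP   >
    [3,4] "clearly" : PP/N
    [4,8] N   >
      [4,7] N/S   >
        [4,6] (N/S)/N   <
          [4,5] "today" : N
          [5,6] "liked" : ((N/S)/N)\N
        [6,7] "heard" : N
      [7,8] "a" : S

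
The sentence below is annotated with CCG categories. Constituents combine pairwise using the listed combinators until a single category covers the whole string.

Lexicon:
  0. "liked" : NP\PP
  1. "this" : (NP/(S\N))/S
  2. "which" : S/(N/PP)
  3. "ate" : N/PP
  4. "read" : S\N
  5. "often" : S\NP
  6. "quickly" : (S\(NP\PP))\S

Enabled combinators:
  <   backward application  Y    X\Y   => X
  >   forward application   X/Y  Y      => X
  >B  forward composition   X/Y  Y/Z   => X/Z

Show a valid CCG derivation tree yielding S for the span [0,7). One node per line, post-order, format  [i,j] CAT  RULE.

[0,7] S   <
  [0,1] "liked" : NP\PP
  [1,7] S\(NP\PP)   <
    [1,6] S   <
      [1,5] NP   >
        [1,4] NP/(S\N)   >
          [1,2] "this" : (NP/(S\N))/S
          [2,4] S   >
            [2,3] "which" : S/(N/PP)
            [3,4] "ate" : N/PP
        [4,5] "read" : S\N
      [5,6] "often" : S\NP
    [6,7] "quickly" : (S\(NP\PP))\S

[0,1] NP\PP  lex  "liked"
[1,2] (NP/(S\N))/S  lex  "this"
[2,3] S/(N/PP)  lex  "which"
[3,4] N/PP  lex  "ate"
[2,4] S  >  k=3
[1,4] NP/(S\N)  >  k=2
[4,5] S\N  lex  "read"
[1,5] NP  >  k=4
[5,6] S\NP  lex  "often"
[1,6] S  <  k=5
[6,7] (S\(NP\PP))\S  lex  "quickly"
[1,7] S\(NP\PP)  <  k=6
[0,7] S  <  k=1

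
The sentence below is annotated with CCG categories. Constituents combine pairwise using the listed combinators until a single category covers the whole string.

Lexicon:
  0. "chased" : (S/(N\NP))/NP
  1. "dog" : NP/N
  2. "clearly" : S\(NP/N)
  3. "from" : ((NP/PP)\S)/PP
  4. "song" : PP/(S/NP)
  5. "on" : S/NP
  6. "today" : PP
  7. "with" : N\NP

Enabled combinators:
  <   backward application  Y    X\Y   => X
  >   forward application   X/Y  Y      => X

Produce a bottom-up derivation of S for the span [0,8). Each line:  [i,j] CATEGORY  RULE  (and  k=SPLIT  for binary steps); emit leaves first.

[0,8] S   >
  [0,7] S/(N\NP)   >
    [0,1] "chased" : (S/(N\NP))/NP
    [1,7] NP   >
      [1,6] NP/PP   <
        [1,3] S   <
          [1,2] "dog" : NP/N
          [2,3] "clearly" : S\(NP/N)
        [3,6] (NP/PP)\S   >
          [3,4] "from" : ((NP/PP)\S)/PP
          [4,6] PP   >
            [4,5] "song" : PP/(S/NP)
            [5,6] "on" : S/NP
      [6,7] "today" : PP
  [7,8] "with" : N\NP

[0,1] (S/(N\NP))/NP  lex  "chased"
[1,2] NP/N  lex  "dog"
[2,3] S\(NP/N)  lex  "clearly"
[1,3] S  <  k=2
[3,4] ((NP/PP)\S)/PP  lex  "from"
[4,5] PP/(S/NP)  lex  "song"
[5,6] S/NP  lex  "on"
[4,6] PP  >  k=5
[3,6] (NP/PP)\S  >  k=4
[1,6] NP/PP  <  k=3
[6,7] PP  lex  "today"
[1,7] NP  >  k=6
[0,7] S/(N\NP)  >  k=1
[7,8] N\NP  lex  "with"
[0,8] S  >  k=7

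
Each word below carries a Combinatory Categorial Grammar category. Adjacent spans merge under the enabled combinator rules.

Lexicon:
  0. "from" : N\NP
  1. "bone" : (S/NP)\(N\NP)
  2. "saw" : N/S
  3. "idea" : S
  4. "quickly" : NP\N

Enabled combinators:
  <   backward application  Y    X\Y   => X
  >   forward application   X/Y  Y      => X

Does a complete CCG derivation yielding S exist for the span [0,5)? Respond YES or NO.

[0,5] S   >
  [0,2] S/NP   <
    [0,1] "from" : N\NP
    [1,2] "bone" : (S/NP)\(N\NP)
  [2,5] NP   <
    [2,4] N   >
      [2,3] "saw" : N/S
      [3,4] "idea" : S
    [4,5] "quickly" : NP\N

YES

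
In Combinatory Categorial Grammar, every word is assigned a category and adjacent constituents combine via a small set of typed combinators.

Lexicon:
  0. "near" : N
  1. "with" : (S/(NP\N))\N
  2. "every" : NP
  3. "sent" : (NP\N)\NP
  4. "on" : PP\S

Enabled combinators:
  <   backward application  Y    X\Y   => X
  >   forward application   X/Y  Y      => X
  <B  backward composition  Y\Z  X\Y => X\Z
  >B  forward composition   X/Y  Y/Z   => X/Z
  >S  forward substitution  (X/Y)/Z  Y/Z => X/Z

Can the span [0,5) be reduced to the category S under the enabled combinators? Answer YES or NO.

N (S/(NP\N))\N NP (NP\N)\NP PP\S
CKY chart[0,5] = {PP}; S ∉ chart

NO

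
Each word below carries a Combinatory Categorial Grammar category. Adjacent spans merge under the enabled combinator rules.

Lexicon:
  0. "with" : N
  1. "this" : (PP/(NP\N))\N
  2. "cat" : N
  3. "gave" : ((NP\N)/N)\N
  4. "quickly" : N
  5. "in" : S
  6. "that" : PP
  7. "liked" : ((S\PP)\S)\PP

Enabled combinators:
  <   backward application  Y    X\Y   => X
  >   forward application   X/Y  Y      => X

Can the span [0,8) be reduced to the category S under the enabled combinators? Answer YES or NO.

[0,8] S   <
  [0,5] PP   >
    [0,2] PP/(NP\N)   <
      [0,1] "with" : N
      [1,2] "this" : (PP/(NP\N))\N
    [2,5] NP\N   >
      [2,4] (NP\N)/N   <
        [2,3] "cat" : N
        [3,4] "gave" : ((NP\N)/N)\N
      [4,5] "quickly" : N
  [5,8] S\PP   <
    [5,6] "in" : S
    [6,8] (S\PP)\S   <
      [6,7] "that" : PP
      [7,8] "liked" : ((S\PP)\S)\PP

YES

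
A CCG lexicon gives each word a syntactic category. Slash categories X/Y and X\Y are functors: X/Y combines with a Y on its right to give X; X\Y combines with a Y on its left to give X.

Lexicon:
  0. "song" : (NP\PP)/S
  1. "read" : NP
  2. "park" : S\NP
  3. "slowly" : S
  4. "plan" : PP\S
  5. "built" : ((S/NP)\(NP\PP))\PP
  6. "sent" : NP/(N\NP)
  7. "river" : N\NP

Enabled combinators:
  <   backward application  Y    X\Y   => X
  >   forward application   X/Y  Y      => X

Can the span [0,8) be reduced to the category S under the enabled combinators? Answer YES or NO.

YES

[0,8] S   >
  [0,6] S/NP   <
    [0,3] NP\PP   >
      [0,1] "song" : (NP\PP)/S
      [1,3] S   <
        [1,2] "read" : NP
        [2,3] "park" : S\NP
    [3,6] (S/NP)\(NP\PP)   <
      [3,5] PP   <
        [3,4] "slowly" : S
        [4,5] "plan" : PP\S
      [5,6] "built" : ((S/NP)\(NP\PP))\PP
  [6,8] NP   >
    [6,7] "sent" : NP/(N\NP)
    [7,8] "river" : N\NP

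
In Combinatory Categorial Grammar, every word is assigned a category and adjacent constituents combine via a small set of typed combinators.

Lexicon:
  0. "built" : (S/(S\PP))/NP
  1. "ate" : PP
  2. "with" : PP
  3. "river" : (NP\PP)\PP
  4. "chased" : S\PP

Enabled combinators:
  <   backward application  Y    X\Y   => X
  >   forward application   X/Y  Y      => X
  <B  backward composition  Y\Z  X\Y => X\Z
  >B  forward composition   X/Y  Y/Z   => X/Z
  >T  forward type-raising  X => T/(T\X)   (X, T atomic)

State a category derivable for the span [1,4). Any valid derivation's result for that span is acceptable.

NP

[0,5] S   >
  [0,4] S/(S\PP)   >
    [0,1] "built" : (S/(S\PP))/NP
    [1,4] NP   >
      [1,2] NP/(NP\PP)   >T
        [1,2] "ate" : PP
      [2,4] NP\PP   <
        [2,3] "with" : PP
        [3,4] "river" : (NP\PP)\PP
  [4,5] "chased" : S\PP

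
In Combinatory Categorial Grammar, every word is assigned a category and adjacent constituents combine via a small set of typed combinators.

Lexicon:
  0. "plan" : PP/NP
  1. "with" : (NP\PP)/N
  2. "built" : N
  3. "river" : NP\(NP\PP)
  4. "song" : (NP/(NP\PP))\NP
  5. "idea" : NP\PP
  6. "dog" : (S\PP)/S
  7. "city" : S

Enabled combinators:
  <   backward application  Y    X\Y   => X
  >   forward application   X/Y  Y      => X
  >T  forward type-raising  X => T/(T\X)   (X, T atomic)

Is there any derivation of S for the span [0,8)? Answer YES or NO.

YES

[0,8] S   <
  [0,6] PP   >
    [0,1] "plan" : PP/NP
    [1,6] NP   >
      [1,5] NP/(NP\PP)   <
        [1,4] NP   <
          [1,3] NP\PP   >
            [1,2] "with" : (NP\PP)/N
            [2,3] "built" : N
          [3,4] "river" : NP\(NP\PP)
        [4,5] "song" : (NP/(NP\PP))\NP
      [5,6] "idea" : NP\PP
  [6,8] S\PP   >
    [6,7] "dog" : (S\PP)/S
    [7,8] "city" : S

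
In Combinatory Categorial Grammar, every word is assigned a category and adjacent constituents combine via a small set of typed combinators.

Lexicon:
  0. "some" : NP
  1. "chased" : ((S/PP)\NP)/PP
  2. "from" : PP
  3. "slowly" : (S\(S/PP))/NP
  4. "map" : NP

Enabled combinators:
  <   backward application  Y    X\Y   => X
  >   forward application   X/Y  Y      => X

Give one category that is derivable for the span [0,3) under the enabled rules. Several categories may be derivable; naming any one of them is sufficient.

[0,5] S   <
  [0,3] S/PP   <
    [0,1] "some" : NP
    [1,3] (S/PP)\NP   >
      [1,2] "chased" : ((S/PP)\NP)/PP
      [2,3] "from" : PP
  [3,5] S\(S/PP)   >
    [3,4] "slowly" : (S\(S/PP))/NP
    [4,5] "map" : NP

S/PP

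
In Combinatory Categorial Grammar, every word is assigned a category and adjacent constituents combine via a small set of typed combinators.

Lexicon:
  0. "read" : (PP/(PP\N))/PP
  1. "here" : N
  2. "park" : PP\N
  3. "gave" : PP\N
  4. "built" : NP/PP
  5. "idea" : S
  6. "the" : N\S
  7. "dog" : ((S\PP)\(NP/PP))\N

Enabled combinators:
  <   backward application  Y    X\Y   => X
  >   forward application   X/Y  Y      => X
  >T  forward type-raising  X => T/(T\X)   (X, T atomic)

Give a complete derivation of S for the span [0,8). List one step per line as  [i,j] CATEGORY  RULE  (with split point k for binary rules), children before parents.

[0,1] (PP/(PP\N))/PP  lex  "read"
[1,2] N  lex  "here"
[2,3] PP\N  lex  "park"
[1,3] PP  <  k=2
[0,3] PP/(PP\N)  >  k=1
[3,4] PP\N  lex  "gave"
[0,4] PP  >  k=3
[4,5] NP/PP  lex  "built"
[5,6] S  lex  "idea"
[5,6] N/(N\S)  >T
[6,7] N\S  lex  "the"
[5,7] N  >  k=6
[7,8] ((S\PP)\(NP/PP))\N  lex  "dog"
[5,8] (S\PP)\(NP/PP)  <  k=7
[4,8] S\PP  <  k=5
[0,8] S  <  k=4

[0,8] S   <
  [0,4] PP   >
    [0,3] PP/(PP\N)   >
      [0,1] "read" : (PP/(PP\N))/PP
      [1,3] PP   <
        [1,2] "here" : N
        [2,3] "park" : PP\N
    [3,4] "gave" : PP\N
  [4,8] S\PP   <
    [4,5] "built" : NP/PP
    [5,8] (S\PP)\(NP/PP)   <
      [5,7] N   >
        [5,6] N/(N\S)   >T
          [5,6] "idea" : S
        [6,7] "the" : N\S
      [7,8] "dog" : ((S\PP)\(NP/PP))\N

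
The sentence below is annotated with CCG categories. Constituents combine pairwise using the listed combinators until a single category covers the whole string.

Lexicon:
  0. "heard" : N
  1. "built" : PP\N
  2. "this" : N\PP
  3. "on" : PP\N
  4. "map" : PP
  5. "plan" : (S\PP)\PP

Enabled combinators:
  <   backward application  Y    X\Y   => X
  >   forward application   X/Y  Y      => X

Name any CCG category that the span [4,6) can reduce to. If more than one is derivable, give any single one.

S\PP

[0,6] S   <
  [0,4] PP   <
    [0,3] N   <
      [0,2] PP   <
        [0,1] "heard" : N
        [1,2] "built" : PP\N
      [2,3] "this" : N\PP
    [3,4] "on" : PP\N
  [4,6] S\PP   <
    [4,5] "map" : PP
    [5,6] "plan" : (S\PP)\PP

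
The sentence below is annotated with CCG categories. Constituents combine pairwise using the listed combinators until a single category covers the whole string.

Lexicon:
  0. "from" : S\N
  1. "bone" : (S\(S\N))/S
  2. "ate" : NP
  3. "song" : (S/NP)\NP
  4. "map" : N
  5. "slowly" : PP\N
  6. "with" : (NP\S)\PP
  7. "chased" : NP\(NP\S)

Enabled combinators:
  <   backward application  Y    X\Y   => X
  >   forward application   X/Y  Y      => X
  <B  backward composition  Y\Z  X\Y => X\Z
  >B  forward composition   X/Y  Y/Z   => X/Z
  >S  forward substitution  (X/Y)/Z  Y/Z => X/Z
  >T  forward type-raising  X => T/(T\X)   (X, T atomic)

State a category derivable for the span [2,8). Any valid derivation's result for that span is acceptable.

[0,8] S   <
  [0,1] "from" : S\N
  [1,8] S\(S\N)   >
    [1,2] "bone" : (S\(S\N))/S
    [2,8] S   >
      [2,4] S/NP   <
        [2,3] "ate" : NP
        [3,4] "song" : (S/NP)\NP
      [4,8] NP   <
        [4,7] NP\S   <
          [4,6] PP   >
            [4,5] PP/(PP\N)   >T
              [4,5] "map" : N
            [5,6] "slowly" : PP\N
          [6,7] "with" : (NP\S)\PP
        [7,8] "chased" : NP\(NP\S)

S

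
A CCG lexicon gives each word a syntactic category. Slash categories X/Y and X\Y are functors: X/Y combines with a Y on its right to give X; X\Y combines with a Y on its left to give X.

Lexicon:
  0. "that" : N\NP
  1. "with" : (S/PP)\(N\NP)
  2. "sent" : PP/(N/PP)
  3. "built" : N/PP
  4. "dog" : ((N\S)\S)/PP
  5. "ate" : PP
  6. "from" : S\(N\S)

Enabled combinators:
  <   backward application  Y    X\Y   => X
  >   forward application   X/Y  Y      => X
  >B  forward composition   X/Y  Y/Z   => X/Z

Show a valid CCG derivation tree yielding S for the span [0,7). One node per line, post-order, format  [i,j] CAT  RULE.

[0,1] N\NP  lex  "that"
[1,2] (S/PP)\(N\NP)  lex  "with"
[0,2] S/PP  <  k=1
[2,3] PP/(N/PP)  lex  "sent"
[3,4] N/PP  lex  "built"
[2,4] PP  >  k=3
[0,4] S  >  k=2
[4,5] ((N\S)\S)/PP  lex  "dog"
[5,6] PP  lex  "ate"
[4,6] (N\S)\S  >  k=5
[0,6] N\S  <  k=4
[6,7] S\(N\S)  lex  "from"
[0,7] S  <  k=6

[0,7] S   <
  [0,6] N\S   <
    [0,4] S   >
      [0,2] S/PP   <
        [0,1] "that" : N\NP
        [1,2] "with" : (S/PP)\(N\NP)
      [2,4] PP   >
        [2,3] "sent" : PP/(N/PP)
        [3,4] "built" : N/PP
    [4,6] (N\S)\S   >
      [4,5] "dog" : ((N\S)\S)/PP
      [5,6] "ate" : PP
  [6,7] "from" : S\(N\S)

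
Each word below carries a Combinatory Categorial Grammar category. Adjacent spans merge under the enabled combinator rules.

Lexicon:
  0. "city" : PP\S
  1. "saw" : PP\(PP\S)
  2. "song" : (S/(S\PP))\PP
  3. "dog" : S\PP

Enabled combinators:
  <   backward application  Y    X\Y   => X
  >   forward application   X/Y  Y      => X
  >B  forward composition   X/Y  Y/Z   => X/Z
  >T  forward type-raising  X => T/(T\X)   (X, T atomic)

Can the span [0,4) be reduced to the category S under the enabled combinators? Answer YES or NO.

YES

[0,4] S   >
  [0,3] S/(S\PP)   <
    [0,2] PP   <
      [0,1] "city" : PP\S
      [1,2] "saw" : PP\(PP\S)
    [2,3] "song" : (S/(S\PP))\PP
  [3,4] "dog" : S\PP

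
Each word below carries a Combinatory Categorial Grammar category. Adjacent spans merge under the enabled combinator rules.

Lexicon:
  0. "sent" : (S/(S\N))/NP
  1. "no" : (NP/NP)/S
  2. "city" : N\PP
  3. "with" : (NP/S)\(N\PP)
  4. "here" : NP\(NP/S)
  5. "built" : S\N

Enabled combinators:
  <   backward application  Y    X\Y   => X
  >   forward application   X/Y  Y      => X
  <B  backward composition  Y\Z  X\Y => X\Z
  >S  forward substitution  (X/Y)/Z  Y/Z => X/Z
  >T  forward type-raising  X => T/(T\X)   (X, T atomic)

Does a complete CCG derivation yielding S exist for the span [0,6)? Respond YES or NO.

[0,6] S   >
  [0,5] S/(S\N)   >
    [0,1] "sent" : (S/(S\N))/NP
    [1,5] NP   <
      [1,4] NP/S   >S
        [1,2] "no" : (NP/NP)/S
        [2,4] NP/S   <
          [2,3] "city" : N\PP
          [3,4] "with" : (NP/S)\(N\PP)
      [4,5] "here" : NP\(NP/S)
  [5,6] "built" : S\N

YES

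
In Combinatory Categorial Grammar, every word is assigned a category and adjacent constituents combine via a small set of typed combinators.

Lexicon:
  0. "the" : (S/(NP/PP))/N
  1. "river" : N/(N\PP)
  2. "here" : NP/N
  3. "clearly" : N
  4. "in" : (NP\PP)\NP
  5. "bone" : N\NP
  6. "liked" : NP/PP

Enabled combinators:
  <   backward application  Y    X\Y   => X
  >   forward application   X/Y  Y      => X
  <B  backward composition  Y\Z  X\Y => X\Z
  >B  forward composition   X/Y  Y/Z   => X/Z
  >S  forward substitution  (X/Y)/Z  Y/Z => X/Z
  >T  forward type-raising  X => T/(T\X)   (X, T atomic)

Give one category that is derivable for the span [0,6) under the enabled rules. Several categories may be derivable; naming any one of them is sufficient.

S/(NP/PP)

[0,7] S   >
  [0,6] S/(NP/PP)   >
    [0,1] "the" : (S/(NP/PP))/N
    [1,6] N   >
      [1,2] "river" : N/(N\PP)
      [2,6] N\PP   <B
        [2,5] NP\PP   <
          [2,4] NP   >
            [2,3] "here" : NP/N
            [3,4] "clearly" : N
          [4,5] "in" : (NP\PP)\NP
        [5,6] "bone" : N\NP
  [6,7] "liked" : NP/PP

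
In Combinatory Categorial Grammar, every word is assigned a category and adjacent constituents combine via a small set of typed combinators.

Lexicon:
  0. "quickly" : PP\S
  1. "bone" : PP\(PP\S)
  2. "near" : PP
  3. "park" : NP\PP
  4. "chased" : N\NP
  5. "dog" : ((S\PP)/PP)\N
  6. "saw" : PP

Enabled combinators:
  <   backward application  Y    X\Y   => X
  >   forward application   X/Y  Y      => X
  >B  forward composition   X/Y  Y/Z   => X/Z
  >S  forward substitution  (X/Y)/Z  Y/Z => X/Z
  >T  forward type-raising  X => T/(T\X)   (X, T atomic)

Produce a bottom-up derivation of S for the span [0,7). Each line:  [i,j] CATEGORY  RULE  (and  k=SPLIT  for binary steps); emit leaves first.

[0,1] PP\S  lex  "quickly"
[1,2] PP\(PP\S)  lex  "bone"
[0,2] PP  <  k=1
[2,3] PP  lex  "near"
[2,3] NP/(NP\PP)  >T
[3,4] NP\PP  lex  "park"
[2,4] NP  >  k=3
[4,5] N\NP  lex  "chased"
[2,5] N  <  k=4
[5,6] ((S\PP)/PP)\N  lex  "dog"
[2,6] (S\PP)/PP  <  k=5
[6,7] PP  lex  "saw"
[2,7] S\PP  >  k=6
[0,7] S  <  k=2

[0,7] S   <
  [0,2] PP   <
    [0,1] "quickly" : PP\S
    [1,2] "bone" : PP\(PP\S)
  [2,7] S\PP   >
    [2,6] (S\PP)/PP   <
      [2,5] N   <
        [2,4] NP   >
          [2,3] NP/(NP\PP)   >T
            [2,3] "near" : PP
          [3,4] "park" : NP\PP
        [4,5] "chased" : N\NP
      [5,6] "dog" : ((S\PP)/PP)\N
    [6,7] "saw" : PP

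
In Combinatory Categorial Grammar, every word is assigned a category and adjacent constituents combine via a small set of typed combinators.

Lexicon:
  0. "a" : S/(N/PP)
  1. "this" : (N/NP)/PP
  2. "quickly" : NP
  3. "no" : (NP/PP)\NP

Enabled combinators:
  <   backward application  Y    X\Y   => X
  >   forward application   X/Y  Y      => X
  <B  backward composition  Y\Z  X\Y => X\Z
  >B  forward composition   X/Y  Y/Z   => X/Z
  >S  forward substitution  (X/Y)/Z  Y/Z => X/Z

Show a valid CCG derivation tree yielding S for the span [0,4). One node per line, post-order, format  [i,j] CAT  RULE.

[0,4] S   >
  [0,1] "a" : S/(N/PP)
  [1,4] N/PP   >S
    [1,2] "this" : (N/NP)/PP
    [2,4] NP/PP   <
      [2,3] "quickly" : NP
      [3,4] "no" : (NP/PP)\NP

[0,1] S/(N/PP)  lex  "a"
[1,2] (N/NP)/PP  lex  "this"
[2,3] NP  lex  "quickly"
[3,4] (NP/PP)\NP  lex  "no"
[2,4] NP/PP  <  k=3
[1,4] N/PP  >S  k=2
[0,4] S  >  k=1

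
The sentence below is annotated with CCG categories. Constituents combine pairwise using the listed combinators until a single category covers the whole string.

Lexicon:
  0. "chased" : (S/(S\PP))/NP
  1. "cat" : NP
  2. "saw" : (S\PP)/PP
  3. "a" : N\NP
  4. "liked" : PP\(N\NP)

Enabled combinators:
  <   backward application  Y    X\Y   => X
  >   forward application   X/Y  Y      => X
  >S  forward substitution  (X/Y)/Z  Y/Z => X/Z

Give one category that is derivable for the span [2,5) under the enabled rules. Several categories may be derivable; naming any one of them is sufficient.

[0,5] S   >
  [0,2] S/(S\PP)   >
    [0,1] "chased" : (S/(S\PP))/NP
    [1,2] "cat" : NP
  [2,5] S\PP   >
    [2,3] "saw" : (S\PP)/PP
    [3,5] PP   <
      [3,4] "a" : N\NP
      [4,5] "liked" : PP\(N\NP)

S\PP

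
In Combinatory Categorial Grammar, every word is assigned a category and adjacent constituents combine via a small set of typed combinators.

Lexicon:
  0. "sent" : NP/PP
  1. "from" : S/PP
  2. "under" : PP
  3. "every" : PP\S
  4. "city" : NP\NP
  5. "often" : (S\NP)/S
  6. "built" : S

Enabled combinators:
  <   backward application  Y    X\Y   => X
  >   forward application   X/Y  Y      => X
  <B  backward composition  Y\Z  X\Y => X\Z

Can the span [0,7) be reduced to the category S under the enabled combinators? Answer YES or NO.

[0,7] S   <
  [0,4] NP   >
    [0,1] "sent" : NP/PP
    [1,4] PP   <
      [1,3] S   >
        [1,2] "from" : S/PP
        [2,3] "under" : PP
      [3,4] "every" : PP\S
  [4,7] S\NP   <B
    [4,5] "city" : NP\NP
    [5,7] S\NP   >
      [5,6] "often" : (S\NP)/S
      [6,7] "built" : S

YES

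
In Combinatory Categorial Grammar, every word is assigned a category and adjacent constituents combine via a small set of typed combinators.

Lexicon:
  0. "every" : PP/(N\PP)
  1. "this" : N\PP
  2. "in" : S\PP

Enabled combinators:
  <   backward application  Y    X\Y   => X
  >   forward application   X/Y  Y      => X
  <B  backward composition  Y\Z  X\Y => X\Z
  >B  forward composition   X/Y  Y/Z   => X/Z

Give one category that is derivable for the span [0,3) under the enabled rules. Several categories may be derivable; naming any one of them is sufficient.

[0,3] S   <
  [0,2] PP   >
    [0,1] "every" : PP/(N\PP)
    [1,2] "this" : N\PP
  [2,3] "in" : S\PP

S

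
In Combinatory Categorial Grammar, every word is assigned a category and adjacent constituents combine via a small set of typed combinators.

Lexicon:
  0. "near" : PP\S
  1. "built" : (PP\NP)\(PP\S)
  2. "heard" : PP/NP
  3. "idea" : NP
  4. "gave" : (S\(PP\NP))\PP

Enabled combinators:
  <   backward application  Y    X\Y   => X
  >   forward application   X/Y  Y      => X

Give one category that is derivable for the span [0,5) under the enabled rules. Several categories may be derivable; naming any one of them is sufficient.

S

[0,5] S   <
  [0,2] PP\NP   <
    [0,1] "near" : PP\S
    [1,2] "built" : (PP\NP)\(PP\S)
  [2,5] S\(PP\NP)   <
    [2,4] PP   >
      [2,3] "heard" : PP/NP
      [3,4] "idea" : NP
    [4,5] "gave" : (S\(PP\NP))\PP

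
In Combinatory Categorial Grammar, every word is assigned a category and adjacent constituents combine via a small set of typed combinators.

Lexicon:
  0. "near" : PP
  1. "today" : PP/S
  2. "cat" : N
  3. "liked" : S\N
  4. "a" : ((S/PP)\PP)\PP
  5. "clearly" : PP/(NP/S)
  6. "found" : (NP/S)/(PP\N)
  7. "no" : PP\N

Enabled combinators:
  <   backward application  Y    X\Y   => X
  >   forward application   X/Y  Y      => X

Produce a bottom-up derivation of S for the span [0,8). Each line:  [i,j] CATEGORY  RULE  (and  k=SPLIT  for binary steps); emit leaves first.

[0,1] PP  lex  "near"
[1,2] PP/S  lex  "today"
[2,3] N  lex  "cat"
[3,4] S\N  lex  "liked"
[2,4] S  <  k=3
[1,4] PP  >  k=2
[4,5] ((S/PP)\PP)\PP  lex  "a"
[1,5] (S/PP)\PP  <  k=4
[0,5] S/PP  <  k=1
[5,6] PP/(NP/S)  lex  "clearly"
[6,7] (NP/S)/(PP\N)  lex  "found"
[7,8] PP\N  lex  "no"
[6,8] NP/S  >  k=7
[5,8] PP  >  k=6
[0,8] S  >  k=5

[0,8] S   >
  [0,5] S/PP   <
    [0,1] "near" : PP
    [1,5] (S/PP)\PP   <
      [1,4] PP   >
        [1,2] "today" : PP/S
        [2,4] S   <
          [2,3] "cat" : N
          [3,4] "liked" : S\N
      [4,5] "a" : ((S/PP)\PP)\PP
  [5,8] PP   >
    [5,6] "clearly" : PP/(NP/S)
    [6,8] NP/S   >
      [6,7] "found" : (NP/S)/(PP\N)
      [7,8] "no" : PP\N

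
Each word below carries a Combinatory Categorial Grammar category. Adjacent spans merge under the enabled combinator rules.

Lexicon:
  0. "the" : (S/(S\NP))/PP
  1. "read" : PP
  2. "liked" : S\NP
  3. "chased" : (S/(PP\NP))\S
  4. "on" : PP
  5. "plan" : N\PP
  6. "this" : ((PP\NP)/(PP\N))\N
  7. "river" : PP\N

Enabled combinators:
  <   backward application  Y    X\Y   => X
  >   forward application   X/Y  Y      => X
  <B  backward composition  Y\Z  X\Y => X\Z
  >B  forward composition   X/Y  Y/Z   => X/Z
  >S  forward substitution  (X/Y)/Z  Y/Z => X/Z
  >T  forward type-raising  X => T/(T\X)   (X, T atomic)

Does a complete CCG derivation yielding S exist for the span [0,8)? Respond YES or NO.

[0,8] S   >
  [0,4] S/(PP\NP)   <
    [0,3] S   >
      [0,2] S/(S\NP)   >
        [0,1] "the" : (S/(S\NP))/PP
        [1,2] "read" : PP
      [2,3] "liked" : S\NP
    [3,4] "chased" : (S/(PP\NP))\S
  [4,8] PP\NP   >
    [4,7] (PP\NP)/(PP\N)   <
      [4,6] N   >
        [4,5] N/(N\PP)   >T
          [4,5] "on" : PP
        [5,6] "plan" : N\PP
      [6,7] "this" : ((PP\NP)/(PP\N))\N
    [7,8] "river" : PP\N

YES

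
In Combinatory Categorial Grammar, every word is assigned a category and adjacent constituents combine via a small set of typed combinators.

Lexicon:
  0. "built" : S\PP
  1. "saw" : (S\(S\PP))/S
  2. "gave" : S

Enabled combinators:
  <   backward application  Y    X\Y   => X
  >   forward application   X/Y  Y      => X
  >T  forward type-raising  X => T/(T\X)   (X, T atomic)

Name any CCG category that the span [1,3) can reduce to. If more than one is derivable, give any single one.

[0,3] S   <
  [0,1] "built" : S\PP
  [1,3] S\(S\PP)   >
    [1,2] "saw" : (S\(S\PP))/S
    [2,3] "gave" : S

S\(S\PP)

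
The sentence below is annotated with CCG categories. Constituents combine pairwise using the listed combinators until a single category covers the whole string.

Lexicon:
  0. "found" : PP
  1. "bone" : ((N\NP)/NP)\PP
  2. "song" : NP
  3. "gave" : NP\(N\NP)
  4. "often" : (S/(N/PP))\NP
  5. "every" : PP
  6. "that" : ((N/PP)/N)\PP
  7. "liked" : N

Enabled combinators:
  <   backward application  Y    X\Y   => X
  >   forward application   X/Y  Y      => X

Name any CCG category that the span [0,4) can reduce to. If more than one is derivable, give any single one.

NP

[0,8] S   >
  [0,5] S/(N/PP)   <
    [0,4] NP   <
      [0,3] N\NP   >
        [0,2] (N\NP)/NP   <
          [0,1] "found" : PP
          [1,2] "bone" : ((N\NP)/NP)\PP
        [2,3] "song" : NP
      [3,4] "gave" : NP\(N\NP)
    [4,5] "often" : (S/(N/PP))\NP
  [5,8] N/PP   >
    [5,7] (N/PP)/N   <
      [5,6] "every" : PP
      [6,7] "that" : ((N/PP)/N)\PP
    [7,8] "liked" : N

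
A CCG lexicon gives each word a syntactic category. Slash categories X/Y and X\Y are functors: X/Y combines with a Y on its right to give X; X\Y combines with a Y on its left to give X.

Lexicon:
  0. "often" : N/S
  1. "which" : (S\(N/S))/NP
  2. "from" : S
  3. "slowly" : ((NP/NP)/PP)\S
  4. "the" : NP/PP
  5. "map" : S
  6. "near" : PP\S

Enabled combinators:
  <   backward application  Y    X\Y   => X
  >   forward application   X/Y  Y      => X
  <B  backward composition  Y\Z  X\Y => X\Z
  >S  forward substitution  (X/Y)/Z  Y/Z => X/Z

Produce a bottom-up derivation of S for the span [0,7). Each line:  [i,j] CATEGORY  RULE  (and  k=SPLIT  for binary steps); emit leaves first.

[0,7] S   <
  [0,1] "often" : N/S
  [1,7] S\(N/S)   >
    [1,2] "which" : (S\(N/S))/NP
    [2,7] NP   >
      [2,5] NP/PP   >S
        [2,4] (NP/NP)/PP   <
          [2,3] "from" : S
          [3,4] "slowly" : ((NP/NP)/PP)\S
        [4,5] "the" : NP/PP
      [5,7] PP   <
        [5,6] "map" : S
        [6,7] "near" : PP\S

[0,1] N/S  lex  "often"
[1,2] (S\(N/S))/NP  lex  "which"
[2,3] S  lex  "from"
[3,4] ((NP/NP)/PP)\S  lex  "slowly"
[2,4] (NP/NP)/PP  <  k=3
[4,5] NP/PP  lex  "the"
[2,5] NP/PP  >S  k=4
[5,6] S  lex  "map"
[6,7] PP\S  lex  "near"
[5,7] PP  <  k=6
[2,7] NP  >  k=5
[1,7] S\(N/S)  >  k=2
[0,7] S  <  k=1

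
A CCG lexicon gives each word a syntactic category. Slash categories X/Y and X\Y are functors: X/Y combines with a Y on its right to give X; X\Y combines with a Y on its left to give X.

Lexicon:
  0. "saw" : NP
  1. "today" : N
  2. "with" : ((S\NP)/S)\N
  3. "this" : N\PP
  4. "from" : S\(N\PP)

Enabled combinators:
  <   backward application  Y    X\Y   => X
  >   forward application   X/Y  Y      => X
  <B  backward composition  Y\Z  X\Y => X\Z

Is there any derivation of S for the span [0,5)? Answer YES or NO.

[0,5] S   <
  [0,1] "saw" : NP
  [1,5] S\NP   >
    [1,3] (S\NP)/S   <
      [1,2] "today" : N
      [2,3] "with" : ((S\NP)/S)\N
    [3,5] S   <
      [3,4] "this" : N\PP
      [4,5] "from" : S\(N\PP)

YES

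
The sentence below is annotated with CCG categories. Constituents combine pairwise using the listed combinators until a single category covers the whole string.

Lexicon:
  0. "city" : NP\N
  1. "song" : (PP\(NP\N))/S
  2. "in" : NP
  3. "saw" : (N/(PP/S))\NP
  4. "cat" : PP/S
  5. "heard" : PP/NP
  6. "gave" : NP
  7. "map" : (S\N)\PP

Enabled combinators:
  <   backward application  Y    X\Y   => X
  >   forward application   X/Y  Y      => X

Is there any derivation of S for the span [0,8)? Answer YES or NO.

NO

NP\N (PP\(NP\N))/S NP (N/(PP/S))\NP PP/S PP/NP NP (S\N)\PP
CKY chart[0,8] = {PP}; S ∉ chart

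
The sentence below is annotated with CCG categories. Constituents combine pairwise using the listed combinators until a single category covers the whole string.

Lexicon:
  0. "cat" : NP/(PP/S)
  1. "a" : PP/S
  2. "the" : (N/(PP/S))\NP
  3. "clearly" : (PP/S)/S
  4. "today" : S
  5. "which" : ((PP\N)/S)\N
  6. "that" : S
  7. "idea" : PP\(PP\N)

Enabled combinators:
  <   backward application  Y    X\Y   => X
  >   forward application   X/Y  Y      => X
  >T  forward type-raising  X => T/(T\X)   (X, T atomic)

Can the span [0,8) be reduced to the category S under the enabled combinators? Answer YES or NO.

NO

NP/(PP/S) PP/S (N/(PP/S))\NP (PP/S)/S S ((PP\N)/S)\N S PP\(PP\N)
CKY chart[0,8] = {N/(N\PP), NP/(NP\PP), PP, PP/(PP\PP), S/(S\PP)}; S ∉ chart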